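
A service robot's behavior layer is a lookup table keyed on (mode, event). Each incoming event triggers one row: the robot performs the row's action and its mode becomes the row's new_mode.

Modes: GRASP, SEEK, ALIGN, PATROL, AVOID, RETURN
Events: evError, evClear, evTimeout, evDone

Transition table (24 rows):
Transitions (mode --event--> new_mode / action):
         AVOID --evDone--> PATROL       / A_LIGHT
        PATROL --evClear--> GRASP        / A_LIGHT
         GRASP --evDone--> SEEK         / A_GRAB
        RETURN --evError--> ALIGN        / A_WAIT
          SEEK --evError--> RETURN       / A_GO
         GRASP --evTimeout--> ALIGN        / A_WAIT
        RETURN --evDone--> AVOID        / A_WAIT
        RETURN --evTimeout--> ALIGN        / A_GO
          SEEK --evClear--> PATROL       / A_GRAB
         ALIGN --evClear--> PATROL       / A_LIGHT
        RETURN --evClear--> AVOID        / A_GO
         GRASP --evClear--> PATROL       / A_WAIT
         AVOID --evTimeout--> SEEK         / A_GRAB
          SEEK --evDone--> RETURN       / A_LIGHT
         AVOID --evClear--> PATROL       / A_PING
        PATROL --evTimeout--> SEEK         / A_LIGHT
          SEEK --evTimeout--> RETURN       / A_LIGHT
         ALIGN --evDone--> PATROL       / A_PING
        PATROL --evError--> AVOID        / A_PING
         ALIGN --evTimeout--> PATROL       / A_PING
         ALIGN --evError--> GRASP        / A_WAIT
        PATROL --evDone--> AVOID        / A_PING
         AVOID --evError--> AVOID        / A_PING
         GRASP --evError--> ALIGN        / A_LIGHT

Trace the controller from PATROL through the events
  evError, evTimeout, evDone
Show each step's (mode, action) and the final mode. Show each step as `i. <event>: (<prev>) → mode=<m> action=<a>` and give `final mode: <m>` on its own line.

final mode: RETURN

1. evError: (PATROL) → mode=AVOID action=A_PING
2. evTimeout: (AVOID) → mode=SEEK action=A_GRAB
3. evDone: (SEEK) → mode=RETURN action=A_LIGHT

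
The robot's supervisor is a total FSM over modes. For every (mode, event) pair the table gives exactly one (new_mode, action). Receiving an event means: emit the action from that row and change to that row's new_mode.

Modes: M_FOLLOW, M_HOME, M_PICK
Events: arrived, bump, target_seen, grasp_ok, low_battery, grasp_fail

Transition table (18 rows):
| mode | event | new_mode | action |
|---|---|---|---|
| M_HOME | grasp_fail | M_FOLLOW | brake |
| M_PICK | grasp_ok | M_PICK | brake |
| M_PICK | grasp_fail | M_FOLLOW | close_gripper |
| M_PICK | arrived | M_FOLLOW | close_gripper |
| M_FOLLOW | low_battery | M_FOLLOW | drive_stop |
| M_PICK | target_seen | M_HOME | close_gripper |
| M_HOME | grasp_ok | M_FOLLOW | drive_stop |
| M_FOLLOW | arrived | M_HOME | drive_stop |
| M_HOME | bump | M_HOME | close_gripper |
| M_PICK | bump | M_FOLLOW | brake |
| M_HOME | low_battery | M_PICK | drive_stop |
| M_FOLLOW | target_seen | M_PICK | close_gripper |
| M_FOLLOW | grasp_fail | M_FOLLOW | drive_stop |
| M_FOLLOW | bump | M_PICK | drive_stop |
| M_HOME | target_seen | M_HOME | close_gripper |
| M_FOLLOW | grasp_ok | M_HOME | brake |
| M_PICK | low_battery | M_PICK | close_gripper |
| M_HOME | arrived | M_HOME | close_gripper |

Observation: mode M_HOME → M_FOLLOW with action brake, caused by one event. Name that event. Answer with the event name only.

grasp_fail

try arrived: (M_HOME, arrived) → (M_HOME, close_gripper)
try bump: (M_HOME, bump) → (M_HOME, close_gripper)
try target_seen: (M_HOME, target_seen) → (M_HOME, close_gripper)
try grasp_ok: (M_HOME, grasp_ok) → (M_FOLLOW, drive_stop)
try low_battery: (M_HOME, low_battery) → (M_PICK, drive_stop)
try grasp_fail: (M_HOME, grasp_fail) → (M_FOLLOW, brake)  ← matches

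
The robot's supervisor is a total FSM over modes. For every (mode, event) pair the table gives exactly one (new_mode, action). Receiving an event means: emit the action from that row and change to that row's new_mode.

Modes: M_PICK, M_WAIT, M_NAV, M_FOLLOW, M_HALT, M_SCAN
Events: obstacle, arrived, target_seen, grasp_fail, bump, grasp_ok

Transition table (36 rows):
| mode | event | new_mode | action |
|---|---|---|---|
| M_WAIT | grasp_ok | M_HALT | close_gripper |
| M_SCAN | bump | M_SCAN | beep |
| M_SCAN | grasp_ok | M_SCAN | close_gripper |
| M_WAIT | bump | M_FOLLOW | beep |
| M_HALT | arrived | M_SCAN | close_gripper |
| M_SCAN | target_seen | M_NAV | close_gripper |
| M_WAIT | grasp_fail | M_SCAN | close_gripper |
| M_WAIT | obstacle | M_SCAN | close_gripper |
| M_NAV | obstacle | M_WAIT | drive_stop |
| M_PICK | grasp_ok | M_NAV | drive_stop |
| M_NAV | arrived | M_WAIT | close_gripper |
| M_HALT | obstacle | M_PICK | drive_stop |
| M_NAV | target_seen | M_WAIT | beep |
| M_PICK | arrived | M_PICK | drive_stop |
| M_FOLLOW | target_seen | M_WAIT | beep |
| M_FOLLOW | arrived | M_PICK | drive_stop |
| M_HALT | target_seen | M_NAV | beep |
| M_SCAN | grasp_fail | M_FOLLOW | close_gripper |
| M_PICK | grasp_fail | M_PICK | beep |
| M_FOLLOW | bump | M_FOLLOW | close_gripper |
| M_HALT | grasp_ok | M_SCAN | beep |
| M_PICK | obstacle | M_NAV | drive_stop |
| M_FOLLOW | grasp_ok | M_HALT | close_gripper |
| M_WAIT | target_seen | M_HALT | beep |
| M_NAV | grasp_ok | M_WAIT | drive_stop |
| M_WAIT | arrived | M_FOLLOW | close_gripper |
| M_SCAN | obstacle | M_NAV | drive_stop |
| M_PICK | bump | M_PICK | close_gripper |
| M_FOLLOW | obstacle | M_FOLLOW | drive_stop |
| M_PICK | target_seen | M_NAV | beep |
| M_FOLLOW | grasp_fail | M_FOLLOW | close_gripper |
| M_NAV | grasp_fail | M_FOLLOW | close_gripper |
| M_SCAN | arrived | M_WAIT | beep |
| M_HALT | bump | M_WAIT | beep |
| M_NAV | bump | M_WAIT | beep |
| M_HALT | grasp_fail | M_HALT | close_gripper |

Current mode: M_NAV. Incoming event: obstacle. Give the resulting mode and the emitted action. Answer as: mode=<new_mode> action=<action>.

current mode = M_NAV; filter table to that mode:
  (M_NAV, obstacle) → (M_WAIT, drive_stop)  ← event matches
  (M_NAV, arrived) → (M_WAIT, close_gripper)
  (M_NAV, target_seen) → (M_WAIT, beep)
  (M_NAV, grasp_ok) → (M_WAIT, drive_stop)
  (M_NAV, grasp_fail) → (M_FOLLOW, close_gripper)
  (M_NAV, bump) → (M_WAIT, beep)
event = obstacle selects (M_WAIT, drive_stop)

mode=M_WAIT action=drive_stop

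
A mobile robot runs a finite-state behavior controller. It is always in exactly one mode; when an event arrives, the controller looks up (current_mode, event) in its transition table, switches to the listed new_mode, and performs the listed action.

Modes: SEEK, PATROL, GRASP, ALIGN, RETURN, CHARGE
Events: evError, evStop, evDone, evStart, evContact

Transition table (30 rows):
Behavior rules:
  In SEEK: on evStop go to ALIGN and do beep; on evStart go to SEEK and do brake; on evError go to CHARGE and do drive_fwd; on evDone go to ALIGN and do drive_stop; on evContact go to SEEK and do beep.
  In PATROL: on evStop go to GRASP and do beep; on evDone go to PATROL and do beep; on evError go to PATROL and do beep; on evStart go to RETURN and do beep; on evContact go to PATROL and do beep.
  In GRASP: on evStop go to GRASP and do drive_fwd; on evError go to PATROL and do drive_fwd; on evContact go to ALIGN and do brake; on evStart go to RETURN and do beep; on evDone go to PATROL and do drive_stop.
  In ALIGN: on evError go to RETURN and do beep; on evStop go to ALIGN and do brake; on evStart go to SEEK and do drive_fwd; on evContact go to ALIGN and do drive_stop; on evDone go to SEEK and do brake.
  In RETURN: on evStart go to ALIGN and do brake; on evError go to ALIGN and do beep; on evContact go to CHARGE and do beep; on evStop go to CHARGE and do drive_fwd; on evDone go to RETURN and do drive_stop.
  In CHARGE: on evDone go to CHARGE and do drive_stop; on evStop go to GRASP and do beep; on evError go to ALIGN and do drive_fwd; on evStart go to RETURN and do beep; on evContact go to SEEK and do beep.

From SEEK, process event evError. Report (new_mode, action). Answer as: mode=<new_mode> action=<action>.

mode=CHARGE action=drive_fwd

current mode = SEEK; filter table to that mode:
  (SEEK, evStop) → (ALIGN, beep)
  (SEEK, evStart) → (SEEK, brake)
  (SEEK, evError) → (CHARGE, drive_fwd)  ← event matches
  (SEEK, evDone) → (ALIGN, drive_stop)
  (SEEK, evContact) → (SEEK, beep)
event = evError selects (CHARGE, drive_fwd)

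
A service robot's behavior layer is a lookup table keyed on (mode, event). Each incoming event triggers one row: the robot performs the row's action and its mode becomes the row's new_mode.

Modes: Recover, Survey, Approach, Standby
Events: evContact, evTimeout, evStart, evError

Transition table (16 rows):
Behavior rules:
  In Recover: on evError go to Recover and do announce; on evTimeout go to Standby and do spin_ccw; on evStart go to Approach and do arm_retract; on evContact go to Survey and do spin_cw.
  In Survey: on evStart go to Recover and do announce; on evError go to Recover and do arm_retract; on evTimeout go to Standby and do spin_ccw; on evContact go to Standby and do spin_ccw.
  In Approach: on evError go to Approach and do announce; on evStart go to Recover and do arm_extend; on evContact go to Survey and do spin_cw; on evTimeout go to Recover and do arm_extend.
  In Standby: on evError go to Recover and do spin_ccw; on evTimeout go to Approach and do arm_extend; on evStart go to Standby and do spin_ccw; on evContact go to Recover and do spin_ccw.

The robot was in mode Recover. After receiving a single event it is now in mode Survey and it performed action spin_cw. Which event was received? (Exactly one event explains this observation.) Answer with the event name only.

evContact

try evContact: (Recover, evContact) → (Survey, spin_cw)  ← matches
try evTimeout: (Recover, evTimeout) → (Standby, spin_ccw)
try evStart: (Recover, evStart) → (Approach, arm_retract)
try evError: (Recover, evError) → (Recover, announce)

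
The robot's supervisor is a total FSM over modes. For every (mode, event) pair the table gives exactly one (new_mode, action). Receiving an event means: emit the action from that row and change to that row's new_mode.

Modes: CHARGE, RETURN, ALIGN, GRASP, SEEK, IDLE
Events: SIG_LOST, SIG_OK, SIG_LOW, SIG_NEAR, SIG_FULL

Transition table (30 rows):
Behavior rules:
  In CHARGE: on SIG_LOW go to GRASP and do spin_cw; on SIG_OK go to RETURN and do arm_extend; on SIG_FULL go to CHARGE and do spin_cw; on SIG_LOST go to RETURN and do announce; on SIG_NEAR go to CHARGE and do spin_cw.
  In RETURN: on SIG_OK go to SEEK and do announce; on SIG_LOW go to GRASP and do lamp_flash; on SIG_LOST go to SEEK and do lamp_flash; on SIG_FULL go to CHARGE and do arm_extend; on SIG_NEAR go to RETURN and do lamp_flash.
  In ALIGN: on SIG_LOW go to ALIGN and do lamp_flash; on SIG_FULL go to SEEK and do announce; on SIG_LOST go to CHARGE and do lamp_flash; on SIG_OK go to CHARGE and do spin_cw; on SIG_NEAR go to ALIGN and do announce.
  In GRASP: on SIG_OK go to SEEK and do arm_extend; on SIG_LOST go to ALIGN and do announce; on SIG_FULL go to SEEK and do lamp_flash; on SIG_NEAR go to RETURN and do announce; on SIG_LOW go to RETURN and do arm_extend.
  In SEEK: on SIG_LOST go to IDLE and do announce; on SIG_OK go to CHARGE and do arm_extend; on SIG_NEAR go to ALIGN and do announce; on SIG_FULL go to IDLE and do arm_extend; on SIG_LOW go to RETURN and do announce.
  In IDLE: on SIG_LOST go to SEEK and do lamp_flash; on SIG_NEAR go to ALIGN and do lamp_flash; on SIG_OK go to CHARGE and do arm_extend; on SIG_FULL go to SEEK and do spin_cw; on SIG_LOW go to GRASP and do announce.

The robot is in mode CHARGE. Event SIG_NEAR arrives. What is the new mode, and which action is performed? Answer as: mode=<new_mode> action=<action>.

current mode = CHARGE; filter table to that mode:
  (CHARGE, SIG_LOW) → (GRASP, spin_cw)
  (CHARGE, SIG_OK) → (RETURN, arm_extend)
  (CHARGE, SIG_FULL) → (CHARGE, spin_cw)
  (CHARGE, SIG_LOST) → (RETURN, announce)
  (CHARGE, SIG_NEAR) → (CHARGE, spin_cw)  ← event matches
event = SIG_NEAR selects (CHARGE, spin_cw)

mode=CHARGE action=spin_cw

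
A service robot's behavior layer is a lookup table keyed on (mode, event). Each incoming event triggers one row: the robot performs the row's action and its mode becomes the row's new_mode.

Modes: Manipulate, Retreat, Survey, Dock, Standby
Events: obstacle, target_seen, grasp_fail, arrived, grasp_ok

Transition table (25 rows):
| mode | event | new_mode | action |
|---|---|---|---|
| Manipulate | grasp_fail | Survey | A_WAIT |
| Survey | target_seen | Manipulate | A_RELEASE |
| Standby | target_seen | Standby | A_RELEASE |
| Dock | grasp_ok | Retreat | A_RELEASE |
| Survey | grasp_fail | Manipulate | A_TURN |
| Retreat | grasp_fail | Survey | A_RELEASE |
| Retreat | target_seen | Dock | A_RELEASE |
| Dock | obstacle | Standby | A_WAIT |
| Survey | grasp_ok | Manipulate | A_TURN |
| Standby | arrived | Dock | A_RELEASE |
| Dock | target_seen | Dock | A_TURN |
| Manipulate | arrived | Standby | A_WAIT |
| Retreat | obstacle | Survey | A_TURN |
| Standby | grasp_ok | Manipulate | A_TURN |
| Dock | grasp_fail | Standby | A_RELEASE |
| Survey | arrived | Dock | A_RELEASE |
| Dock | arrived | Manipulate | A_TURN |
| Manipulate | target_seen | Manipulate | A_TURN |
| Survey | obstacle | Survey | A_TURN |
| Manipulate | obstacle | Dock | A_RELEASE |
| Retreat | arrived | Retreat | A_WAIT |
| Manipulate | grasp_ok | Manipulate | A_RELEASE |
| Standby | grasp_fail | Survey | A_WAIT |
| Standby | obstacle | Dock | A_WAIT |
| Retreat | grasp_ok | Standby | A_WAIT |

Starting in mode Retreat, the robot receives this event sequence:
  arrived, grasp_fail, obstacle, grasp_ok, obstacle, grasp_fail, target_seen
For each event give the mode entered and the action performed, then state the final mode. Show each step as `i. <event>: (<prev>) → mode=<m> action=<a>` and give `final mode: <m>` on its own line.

final mode: Standby

1. arrived: (Retreat) → mode=Retreat action=A_WAIT
2. grasp_fail: (Retreat) → mode=Survey action=A_RELEASE
3. obstacle: (Survey) → mode=Survey action=A_TURN
4. grasp_ok: (Survey) → mode=Manipulate action=A_TURN
5. obstacle: (Manipulate) → mode=Dock action=A_RELEASE
6. grasp_fail: (Dock) → mode=Standby action=A_RELEASE
7. target_seen: (Standby) → mode=Standby action=A_RELEASE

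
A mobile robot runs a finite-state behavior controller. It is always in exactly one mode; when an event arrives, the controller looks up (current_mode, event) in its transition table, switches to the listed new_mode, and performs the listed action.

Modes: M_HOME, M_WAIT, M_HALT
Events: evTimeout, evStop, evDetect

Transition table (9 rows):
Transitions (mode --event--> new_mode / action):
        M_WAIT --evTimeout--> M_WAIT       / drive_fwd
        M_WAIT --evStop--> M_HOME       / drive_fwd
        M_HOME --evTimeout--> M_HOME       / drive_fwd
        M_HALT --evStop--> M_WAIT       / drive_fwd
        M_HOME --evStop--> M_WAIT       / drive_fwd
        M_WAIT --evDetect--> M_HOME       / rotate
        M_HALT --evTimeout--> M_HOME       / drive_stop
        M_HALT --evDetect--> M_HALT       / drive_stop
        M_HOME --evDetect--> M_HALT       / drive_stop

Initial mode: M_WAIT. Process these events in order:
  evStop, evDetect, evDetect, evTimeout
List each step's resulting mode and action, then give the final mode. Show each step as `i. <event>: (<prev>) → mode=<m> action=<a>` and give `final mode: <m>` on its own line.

1. evStop: (M_WAIT) → mode=M_HOME action=drive_fwd
2. evDetect: (M_HOME) → mode=M_HALT action=drive_stop
3. evDetect: (M_HALT) → mode=M_HALT action=drive_stop
4. evTimeout: (M_HALT) → mode=M_HOME action=drive_stop

final mode: M_HOME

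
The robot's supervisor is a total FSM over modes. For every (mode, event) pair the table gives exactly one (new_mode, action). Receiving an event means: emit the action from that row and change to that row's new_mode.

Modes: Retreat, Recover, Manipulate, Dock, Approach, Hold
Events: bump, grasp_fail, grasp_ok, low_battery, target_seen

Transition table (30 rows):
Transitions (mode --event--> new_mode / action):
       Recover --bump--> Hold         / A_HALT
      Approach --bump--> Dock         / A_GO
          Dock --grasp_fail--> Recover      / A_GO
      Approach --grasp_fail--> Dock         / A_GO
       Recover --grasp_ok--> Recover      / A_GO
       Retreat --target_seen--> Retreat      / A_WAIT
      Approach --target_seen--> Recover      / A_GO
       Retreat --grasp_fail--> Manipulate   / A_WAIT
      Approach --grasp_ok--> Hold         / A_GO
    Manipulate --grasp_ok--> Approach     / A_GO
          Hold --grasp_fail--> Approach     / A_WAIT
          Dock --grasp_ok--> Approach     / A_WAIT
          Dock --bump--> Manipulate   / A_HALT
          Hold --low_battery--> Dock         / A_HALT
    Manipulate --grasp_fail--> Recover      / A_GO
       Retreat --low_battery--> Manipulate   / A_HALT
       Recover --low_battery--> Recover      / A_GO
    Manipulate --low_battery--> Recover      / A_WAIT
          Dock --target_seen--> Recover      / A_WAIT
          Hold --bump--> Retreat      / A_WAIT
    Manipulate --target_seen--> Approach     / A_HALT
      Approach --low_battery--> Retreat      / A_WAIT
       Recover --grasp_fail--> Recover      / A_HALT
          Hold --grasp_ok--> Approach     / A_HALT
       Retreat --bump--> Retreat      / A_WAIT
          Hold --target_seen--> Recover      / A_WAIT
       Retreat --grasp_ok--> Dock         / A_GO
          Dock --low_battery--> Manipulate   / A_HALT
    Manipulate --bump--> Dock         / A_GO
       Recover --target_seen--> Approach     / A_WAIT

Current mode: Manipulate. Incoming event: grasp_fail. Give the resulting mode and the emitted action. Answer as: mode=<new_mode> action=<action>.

current mode = Manipulate; filter table to that mode:
  (Manipulate, grasp_ok) → (Approach, A_GO)
  (Manipulate, grasp_fail) → (Recover, A_GO)  ← event matches
  (Manipulate, low_battery) → (Recover, A_WAIT)
  (Manipulate, target_seen) → (Approach, A_HALT)
  (Manipulate, bump) → (Dock, A_GO)
event = grasp_fail selects (Recover, A_GO)

mode=Recover action=A_GO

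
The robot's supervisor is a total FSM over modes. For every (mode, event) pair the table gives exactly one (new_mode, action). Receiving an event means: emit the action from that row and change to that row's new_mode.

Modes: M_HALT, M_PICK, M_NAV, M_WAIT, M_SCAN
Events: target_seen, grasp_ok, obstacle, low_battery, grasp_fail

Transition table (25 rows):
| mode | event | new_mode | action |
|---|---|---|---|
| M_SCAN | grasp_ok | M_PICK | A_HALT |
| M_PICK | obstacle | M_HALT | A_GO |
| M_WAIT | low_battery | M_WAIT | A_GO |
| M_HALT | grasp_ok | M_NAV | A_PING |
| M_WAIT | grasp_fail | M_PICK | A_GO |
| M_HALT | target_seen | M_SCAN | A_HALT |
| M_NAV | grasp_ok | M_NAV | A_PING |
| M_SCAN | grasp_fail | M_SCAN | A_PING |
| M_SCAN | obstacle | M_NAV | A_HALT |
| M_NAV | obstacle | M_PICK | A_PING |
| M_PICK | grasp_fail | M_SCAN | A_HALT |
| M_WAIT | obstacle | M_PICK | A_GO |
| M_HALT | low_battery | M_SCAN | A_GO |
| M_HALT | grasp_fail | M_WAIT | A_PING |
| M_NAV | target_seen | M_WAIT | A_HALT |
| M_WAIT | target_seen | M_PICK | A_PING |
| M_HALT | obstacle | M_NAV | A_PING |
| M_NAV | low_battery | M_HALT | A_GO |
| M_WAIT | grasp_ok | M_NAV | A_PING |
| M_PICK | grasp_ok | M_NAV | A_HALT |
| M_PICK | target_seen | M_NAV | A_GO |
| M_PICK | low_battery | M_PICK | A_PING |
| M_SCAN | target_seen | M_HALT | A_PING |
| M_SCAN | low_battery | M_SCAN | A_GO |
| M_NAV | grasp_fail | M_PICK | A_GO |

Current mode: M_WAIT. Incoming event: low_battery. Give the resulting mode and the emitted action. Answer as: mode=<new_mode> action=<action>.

mode=M_WAIT action=A_GO

current mode = M_WAIT; filter table to that mode:
  (M_WAIT, low_battery) → (M_WAIT, A_GO)  ← event matches
  (M_WAIT, grasp_fail) → (M_PICK, A_GO)
  (M_WAIT, obstacle) → (M_PICK, A_GO)
  (M_WAIT, target_seen) → (M_PICK, A_PING)
  (M_WAIT, grasp_ok) → (M_NAV, A_PING)
event = low_battery selects (M_WAIT, A_GO)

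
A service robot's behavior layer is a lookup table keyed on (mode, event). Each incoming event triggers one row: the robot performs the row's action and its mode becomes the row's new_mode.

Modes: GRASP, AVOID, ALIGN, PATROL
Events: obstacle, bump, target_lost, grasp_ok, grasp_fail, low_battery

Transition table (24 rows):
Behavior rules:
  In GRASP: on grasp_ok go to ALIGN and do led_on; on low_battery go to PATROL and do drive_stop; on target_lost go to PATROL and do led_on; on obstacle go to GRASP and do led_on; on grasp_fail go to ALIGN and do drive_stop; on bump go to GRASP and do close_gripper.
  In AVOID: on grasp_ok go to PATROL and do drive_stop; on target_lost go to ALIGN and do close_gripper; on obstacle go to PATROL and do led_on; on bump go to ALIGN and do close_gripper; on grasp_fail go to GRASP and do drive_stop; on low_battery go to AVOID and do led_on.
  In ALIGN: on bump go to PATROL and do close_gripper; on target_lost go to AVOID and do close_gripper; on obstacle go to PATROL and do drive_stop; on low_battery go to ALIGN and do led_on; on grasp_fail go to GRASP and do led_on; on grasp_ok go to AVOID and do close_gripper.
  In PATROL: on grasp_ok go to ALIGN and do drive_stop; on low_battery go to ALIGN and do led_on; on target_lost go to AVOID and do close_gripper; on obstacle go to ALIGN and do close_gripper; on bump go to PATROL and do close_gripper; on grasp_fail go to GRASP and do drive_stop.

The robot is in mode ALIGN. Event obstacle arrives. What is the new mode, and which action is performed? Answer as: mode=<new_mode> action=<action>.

mode=PATROL action=drive_stop

current mode = ALIGN; filter table to that mode:
  (ALIGN, bump) → (PATROL, close_gripper)
  (ALIGN, target_lost) → (AVOID, close_gripper)
  (ALIGN, obstacle) → (PATROL, drive_stop)  ← event matches
  (ALIGN, low_battery) → (ALIGN, led_on)
  (ALIGN, grasp_fail) → (GRASP, led_on)
  (ALIGN, grasp_ok) → (AVOID, close_gripper)
event = obstacle selects (PATROL, drive_stop)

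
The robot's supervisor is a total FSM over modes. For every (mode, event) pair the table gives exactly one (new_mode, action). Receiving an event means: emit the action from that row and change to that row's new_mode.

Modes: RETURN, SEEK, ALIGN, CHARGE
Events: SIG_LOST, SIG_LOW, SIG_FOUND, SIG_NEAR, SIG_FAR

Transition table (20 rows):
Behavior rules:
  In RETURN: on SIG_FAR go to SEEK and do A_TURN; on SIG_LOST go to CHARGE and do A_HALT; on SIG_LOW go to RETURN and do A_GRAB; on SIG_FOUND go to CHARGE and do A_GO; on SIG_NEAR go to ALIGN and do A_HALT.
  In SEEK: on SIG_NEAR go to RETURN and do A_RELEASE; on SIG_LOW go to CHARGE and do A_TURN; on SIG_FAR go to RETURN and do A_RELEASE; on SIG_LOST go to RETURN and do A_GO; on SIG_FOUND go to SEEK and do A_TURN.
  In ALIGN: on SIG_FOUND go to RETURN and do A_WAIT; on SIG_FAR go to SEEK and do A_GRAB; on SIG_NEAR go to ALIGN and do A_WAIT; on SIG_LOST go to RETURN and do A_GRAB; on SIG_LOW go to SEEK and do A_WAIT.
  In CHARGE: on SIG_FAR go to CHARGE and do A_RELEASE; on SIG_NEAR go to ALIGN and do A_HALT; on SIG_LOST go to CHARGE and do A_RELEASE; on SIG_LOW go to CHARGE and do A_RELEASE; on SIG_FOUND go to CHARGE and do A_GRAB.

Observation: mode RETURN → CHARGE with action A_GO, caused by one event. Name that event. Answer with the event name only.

try SIG_LOST: (RETURN, SIG_LOST) → (CHARGE, A_HALT)
try SIG_LOW: (RETURN, SIG_LOW) → (RETURN, A_GRAB)
try SIG_FOUND: (RETURN, SIG_FOUND) → (CHARGE, A_GO)  ← matches
try SIG_NEAR: (RETURN, SIG_NEAR) → (ALIGN, A_HALT)
try SIG_FAR: (RETURN, SIG_FAR) → (SEEK, A_TURN)

SIG_FOUND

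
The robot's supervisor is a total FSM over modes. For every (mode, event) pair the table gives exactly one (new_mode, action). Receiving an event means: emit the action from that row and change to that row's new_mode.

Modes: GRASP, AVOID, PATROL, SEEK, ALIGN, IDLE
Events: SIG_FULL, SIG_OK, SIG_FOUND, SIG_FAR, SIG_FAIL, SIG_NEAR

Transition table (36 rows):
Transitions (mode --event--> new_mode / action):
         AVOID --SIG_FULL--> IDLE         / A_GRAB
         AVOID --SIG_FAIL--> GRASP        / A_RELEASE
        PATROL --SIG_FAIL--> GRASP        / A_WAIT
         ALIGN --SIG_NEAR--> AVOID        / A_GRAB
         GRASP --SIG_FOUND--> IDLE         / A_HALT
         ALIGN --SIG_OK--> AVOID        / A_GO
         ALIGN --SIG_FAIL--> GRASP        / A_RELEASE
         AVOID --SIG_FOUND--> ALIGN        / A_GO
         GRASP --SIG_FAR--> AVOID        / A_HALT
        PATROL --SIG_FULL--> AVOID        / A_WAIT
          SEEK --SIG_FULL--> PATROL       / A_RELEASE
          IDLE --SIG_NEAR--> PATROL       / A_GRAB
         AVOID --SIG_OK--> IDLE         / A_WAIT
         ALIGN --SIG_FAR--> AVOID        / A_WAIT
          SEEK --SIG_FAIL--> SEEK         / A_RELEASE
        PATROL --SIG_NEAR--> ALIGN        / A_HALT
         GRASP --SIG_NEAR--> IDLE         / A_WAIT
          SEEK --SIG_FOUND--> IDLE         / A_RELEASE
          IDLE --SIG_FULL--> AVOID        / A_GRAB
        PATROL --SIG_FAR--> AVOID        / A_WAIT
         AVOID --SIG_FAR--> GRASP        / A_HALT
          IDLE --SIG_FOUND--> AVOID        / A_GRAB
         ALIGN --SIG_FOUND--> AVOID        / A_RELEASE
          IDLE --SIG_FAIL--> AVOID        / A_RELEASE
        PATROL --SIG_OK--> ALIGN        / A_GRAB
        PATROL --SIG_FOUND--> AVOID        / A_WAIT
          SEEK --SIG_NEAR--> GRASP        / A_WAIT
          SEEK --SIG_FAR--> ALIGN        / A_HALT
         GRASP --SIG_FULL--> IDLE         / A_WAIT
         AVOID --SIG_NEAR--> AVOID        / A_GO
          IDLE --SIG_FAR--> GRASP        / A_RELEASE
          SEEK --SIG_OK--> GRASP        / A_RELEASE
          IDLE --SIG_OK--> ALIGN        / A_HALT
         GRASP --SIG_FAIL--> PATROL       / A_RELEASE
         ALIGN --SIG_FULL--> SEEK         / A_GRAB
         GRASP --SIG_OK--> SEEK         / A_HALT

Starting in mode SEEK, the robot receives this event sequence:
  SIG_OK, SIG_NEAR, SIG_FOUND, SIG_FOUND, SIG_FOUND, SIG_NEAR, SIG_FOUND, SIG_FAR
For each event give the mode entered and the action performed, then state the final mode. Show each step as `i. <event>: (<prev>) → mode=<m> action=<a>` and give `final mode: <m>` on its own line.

1. SIG_OK: (SEEK) → mode=GRASP action=A_RELEASE
2. SIG_NEAR: (GRASP) → mode=IDLE action=A_WAIT
3. SIG_FOUND: (IDLE) → mode=AVOID action=A_GRAB
4. SIG_FOUND: (AVOID) → mode=ALIGN action=A_GO
5. SIG_FOUND: (ALIGN) → mode=AVOID action=A_RELEASE
6. SIG_NEAR: (AVOID) → mode=AVOID action=A_GO
7. SIG_FOUND: (AVOID) → mode=ALIGN action=A_GO
8. SIG_FAR: (ALIGN) → mode=AVOID action=A_WAIT

final mode: AVOID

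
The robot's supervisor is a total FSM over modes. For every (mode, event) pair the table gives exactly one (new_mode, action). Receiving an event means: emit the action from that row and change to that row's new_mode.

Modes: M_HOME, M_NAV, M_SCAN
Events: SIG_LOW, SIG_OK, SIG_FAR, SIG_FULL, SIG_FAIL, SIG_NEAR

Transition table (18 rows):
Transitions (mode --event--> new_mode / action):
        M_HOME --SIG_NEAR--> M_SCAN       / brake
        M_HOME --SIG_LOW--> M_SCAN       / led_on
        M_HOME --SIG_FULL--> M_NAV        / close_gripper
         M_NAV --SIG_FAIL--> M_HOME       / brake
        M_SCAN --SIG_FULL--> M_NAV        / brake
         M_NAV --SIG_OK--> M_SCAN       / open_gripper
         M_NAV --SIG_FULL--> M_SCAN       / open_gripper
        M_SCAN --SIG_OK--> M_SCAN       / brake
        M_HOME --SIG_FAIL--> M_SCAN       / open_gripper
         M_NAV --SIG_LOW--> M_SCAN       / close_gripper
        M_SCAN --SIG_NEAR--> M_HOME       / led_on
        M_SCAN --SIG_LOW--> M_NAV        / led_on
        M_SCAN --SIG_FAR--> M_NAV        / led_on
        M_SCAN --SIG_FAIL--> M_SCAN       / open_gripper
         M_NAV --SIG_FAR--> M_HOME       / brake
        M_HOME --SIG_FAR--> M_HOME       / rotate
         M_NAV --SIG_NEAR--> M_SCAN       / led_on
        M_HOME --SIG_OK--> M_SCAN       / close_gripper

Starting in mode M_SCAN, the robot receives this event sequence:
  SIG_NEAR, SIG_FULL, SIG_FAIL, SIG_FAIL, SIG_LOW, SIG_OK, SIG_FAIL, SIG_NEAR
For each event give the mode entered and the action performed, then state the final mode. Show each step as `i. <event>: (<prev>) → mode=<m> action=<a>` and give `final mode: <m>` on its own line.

final mode: M_HOME

1. SIG_NEAR: (M_SCAN) → mode=M_HOME action=led_on
2. SIG_FULL: (M_HOME) → mode=M_NAV action=close_gripper
3. SIG_FAIL: (M_NAV) → mode=M_HOME action=brake
4. SIG_FAIL: (M_HOME) → mode=M_SCAN action=open_gripper
5. SIG_LOW: (M_SCAN) → mode=M_NAV action=led_on
6. SIG_OK: (M_NAV) → mode=M_SCAN action=open_gripper
7. SIG_FAIL: (M_SCAN) → mode=M_SCAN action=open_gripper
8. SIG_NEAR: (M_SCAN) → mode=M_HOME action=led_on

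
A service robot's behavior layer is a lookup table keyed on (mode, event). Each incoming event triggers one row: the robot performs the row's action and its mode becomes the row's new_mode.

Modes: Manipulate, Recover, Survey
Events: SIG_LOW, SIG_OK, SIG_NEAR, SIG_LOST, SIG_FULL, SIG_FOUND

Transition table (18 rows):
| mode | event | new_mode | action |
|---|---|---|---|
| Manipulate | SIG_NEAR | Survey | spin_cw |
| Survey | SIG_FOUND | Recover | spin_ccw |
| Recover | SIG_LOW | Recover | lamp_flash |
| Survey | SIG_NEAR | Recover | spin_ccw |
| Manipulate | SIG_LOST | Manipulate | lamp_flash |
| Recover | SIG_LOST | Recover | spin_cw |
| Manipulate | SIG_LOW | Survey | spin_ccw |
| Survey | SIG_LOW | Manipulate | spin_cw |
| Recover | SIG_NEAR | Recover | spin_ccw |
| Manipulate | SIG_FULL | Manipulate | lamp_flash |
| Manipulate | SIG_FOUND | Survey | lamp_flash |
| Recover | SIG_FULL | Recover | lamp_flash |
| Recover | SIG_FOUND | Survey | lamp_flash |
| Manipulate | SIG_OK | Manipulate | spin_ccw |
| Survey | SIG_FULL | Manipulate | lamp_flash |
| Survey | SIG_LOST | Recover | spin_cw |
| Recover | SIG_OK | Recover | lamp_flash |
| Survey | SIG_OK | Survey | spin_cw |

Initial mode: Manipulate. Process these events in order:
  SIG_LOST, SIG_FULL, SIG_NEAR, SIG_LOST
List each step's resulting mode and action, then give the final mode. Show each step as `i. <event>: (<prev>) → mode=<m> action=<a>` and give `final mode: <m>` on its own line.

1. SIG_LOST: (Manipulate) → mode=Manipulate action=lamp_flash
2. SIG_FULL: (Manipulate) → mode=Manipulate action=lamp_flash
3. SIG_NEAR: (Manipulate) → mode=Survey action=spin_cw
4. SIG_LOST: (Survey) → mode=Recover action=spin_cw

final mode: Recover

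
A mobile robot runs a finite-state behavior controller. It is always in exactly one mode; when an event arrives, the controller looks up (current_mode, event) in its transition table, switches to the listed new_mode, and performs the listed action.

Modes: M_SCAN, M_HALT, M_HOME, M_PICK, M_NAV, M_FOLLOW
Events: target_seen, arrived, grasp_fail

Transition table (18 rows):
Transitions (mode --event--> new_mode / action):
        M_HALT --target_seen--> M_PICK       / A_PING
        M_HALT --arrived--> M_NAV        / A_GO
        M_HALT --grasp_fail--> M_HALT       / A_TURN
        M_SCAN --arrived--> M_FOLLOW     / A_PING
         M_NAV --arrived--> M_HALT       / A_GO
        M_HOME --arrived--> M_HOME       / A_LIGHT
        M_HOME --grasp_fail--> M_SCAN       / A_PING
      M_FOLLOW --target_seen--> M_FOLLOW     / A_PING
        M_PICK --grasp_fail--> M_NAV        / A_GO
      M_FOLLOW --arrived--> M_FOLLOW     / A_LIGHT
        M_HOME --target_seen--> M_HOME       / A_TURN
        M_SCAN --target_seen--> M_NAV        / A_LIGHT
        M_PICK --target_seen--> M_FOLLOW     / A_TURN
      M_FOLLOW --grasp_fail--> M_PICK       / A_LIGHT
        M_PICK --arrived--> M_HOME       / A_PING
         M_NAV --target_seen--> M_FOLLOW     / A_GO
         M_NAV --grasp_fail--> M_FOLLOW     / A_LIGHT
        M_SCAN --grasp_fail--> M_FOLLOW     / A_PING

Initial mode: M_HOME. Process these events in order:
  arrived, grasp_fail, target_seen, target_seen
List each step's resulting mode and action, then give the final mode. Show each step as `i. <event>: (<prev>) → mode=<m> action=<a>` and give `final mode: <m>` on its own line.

final mode: M_FOLLOW

1. arrived: (M_HOME) → mode=M_HOME action=A_LIGHT
2. grasp_fail: (M_HOME) → mode=M_SCAN action=A_PING
3. target_seen: (M_SCAN) → mode=M_NAV action=A_LIGHT
4. target_seen: (M_NAV) → mode=M_FOLLOW action=A_GO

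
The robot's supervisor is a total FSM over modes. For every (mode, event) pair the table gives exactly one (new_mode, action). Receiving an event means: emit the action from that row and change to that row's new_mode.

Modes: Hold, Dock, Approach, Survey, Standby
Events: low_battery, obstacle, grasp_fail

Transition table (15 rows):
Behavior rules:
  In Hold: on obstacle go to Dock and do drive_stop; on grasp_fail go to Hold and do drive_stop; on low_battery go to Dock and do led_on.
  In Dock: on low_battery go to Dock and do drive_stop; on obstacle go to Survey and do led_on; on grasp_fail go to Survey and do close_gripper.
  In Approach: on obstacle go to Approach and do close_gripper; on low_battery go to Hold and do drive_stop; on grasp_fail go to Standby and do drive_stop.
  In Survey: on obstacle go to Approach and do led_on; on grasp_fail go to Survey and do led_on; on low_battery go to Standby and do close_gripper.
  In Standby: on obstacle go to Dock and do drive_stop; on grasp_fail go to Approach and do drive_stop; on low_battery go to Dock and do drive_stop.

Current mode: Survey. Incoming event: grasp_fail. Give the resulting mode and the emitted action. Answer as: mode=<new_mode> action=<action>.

mode=Survey action=led_on

current mode = Survey; filter table to that mode:
  (Survey, obstacle) → (Approach, led_on)
  (Survey, grasp_fail) → (Survey, led_on)  ← event matches
  (Survey, low_battery) → (Standby, close_gripper)
event = grasp_fail selects (Survey, led_on)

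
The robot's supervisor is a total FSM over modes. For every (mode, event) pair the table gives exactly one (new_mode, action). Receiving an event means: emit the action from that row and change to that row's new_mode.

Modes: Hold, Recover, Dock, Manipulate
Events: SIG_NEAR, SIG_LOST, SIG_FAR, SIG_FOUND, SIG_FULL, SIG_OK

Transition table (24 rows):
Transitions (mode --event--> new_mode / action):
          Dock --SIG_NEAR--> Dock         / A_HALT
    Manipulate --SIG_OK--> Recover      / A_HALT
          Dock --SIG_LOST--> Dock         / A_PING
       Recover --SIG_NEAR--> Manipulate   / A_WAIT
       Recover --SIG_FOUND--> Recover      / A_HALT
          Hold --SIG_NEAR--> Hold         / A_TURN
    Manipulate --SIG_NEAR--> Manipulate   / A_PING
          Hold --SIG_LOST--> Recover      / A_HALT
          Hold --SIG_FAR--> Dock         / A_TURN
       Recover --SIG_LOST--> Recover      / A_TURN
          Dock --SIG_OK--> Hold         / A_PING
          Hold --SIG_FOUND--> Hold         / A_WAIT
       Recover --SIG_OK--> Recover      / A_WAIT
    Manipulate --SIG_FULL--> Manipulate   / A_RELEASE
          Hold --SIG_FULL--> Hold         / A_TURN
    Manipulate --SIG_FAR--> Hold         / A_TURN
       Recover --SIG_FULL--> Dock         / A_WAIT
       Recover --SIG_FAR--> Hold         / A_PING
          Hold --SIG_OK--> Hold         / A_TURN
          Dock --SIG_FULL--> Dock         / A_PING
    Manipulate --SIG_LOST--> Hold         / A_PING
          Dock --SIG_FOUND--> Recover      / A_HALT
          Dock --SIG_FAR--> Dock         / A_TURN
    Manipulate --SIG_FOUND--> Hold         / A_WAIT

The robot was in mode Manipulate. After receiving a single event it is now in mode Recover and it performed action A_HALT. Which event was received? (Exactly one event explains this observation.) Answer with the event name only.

try SIG_NEAR: (Manipulate, SIG_NEAR) → (Manipulate, A_PING)
try SIG_LOST: (Manipulate, SIG_LOST) → (Hold, A_PING)
try SIG_FAR: (Manipulate, SIG_FAR) → (Hold, A_TURN)
try SIG_FOUND: (Manipulate, SIG_FOUND) → (Hold, A_WAIT)
try SIG_FULL: (Manipulate, SIG_FULL) → (Manipulate, A_RELEASE)
try SIG_OK: (Manipulate, SIG_OK) → (Recover, A_HALT)  ← matches

SIG_OK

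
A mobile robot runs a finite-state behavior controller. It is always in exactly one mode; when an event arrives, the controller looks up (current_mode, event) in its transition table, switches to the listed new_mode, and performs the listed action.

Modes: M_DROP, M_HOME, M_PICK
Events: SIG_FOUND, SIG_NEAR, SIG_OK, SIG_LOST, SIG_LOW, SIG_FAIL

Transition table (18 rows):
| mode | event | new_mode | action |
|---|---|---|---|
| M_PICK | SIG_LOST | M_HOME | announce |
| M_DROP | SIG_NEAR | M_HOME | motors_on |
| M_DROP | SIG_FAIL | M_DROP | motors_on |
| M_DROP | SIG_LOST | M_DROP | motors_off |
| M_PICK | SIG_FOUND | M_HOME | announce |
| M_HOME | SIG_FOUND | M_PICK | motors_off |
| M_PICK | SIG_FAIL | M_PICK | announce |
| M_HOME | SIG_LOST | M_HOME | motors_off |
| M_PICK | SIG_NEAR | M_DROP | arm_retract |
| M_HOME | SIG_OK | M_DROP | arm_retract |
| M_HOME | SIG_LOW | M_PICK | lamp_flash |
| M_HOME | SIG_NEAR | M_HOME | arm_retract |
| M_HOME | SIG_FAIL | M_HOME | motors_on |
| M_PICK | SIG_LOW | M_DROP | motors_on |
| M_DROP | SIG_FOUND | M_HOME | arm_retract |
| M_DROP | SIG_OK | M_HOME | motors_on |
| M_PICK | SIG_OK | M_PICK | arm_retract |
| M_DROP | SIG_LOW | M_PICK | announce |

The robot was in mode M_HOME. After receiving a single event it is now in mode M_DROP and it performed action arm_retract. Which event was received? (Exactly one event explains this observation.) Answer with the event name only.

try SIG_FOUND: (M_HOME, SIG_FOUND) → (M_PICK, motors_off)
try SIG_NEAR: (M_HOME, SIG_NEAR) → (M_HOME, arm_retract)
try SIG_OK: (M_HOME, SIG_OK) → (M_DROP, arm_retract)  ← matches
try SIG_LOST: (M_HOME, SIG_LOST) → (M_HOME, motors_off)
try SIG_LOW: (M_HOME, SIG_LOW) → (M_PICK, lamp_flash)
try SIG_FAIL: (M_HOME, SIG_FAIL) → (M_HOME, motors_on)

SIG_OK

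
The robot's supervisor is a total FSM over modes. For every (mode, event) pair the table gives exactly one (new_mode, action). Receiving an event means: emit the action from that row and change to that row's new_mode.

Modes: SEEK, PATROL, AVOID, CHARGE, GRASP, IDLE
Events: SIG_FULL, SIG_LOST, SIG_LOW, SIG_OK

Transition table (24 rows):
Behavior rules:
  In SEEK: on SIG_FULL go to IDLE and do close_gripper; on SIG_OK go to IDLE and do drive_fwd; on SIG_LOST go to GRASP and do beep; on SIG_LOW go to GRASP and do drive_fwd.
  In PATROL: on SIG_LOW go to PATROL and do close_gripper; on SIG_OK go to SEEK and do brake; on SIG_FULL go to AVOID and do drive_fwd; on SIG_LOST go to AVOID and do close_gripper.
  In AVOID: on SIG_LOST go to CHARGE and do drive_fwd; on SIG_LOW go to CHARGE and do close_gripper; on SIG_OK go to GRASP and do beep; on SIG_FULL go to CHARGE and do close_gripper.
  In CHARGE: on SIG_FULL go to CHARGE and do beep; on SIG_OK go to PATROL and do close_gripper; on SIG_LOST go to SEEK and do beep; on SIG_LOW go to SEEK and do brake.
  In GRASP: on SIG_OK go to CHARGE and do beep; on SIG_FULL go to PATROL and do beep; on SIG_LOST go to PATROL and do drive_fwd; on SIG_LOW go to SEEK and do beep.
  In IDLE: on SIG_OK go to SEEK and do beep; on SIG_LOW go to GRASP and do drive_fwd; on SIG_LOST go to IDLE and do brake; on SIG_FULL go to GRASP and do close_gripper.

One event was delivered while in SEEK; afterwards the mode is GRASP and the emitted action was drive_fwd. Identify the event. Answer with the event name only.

try SIG_FULL: (SEEK, SIG_FULL) → (IDLE, close_gripper)
try SIG_LOST: (SEEK, SIG_LOST) → (GRASP, beep)
try SIG_LOW: (SEEK, SIG_LOW) → (GRASP, drive_fwd)  ← matches
try SIG_OK: (SEEK, SIG_OK) → (IDLE, drive_fwd)

SIG_LOW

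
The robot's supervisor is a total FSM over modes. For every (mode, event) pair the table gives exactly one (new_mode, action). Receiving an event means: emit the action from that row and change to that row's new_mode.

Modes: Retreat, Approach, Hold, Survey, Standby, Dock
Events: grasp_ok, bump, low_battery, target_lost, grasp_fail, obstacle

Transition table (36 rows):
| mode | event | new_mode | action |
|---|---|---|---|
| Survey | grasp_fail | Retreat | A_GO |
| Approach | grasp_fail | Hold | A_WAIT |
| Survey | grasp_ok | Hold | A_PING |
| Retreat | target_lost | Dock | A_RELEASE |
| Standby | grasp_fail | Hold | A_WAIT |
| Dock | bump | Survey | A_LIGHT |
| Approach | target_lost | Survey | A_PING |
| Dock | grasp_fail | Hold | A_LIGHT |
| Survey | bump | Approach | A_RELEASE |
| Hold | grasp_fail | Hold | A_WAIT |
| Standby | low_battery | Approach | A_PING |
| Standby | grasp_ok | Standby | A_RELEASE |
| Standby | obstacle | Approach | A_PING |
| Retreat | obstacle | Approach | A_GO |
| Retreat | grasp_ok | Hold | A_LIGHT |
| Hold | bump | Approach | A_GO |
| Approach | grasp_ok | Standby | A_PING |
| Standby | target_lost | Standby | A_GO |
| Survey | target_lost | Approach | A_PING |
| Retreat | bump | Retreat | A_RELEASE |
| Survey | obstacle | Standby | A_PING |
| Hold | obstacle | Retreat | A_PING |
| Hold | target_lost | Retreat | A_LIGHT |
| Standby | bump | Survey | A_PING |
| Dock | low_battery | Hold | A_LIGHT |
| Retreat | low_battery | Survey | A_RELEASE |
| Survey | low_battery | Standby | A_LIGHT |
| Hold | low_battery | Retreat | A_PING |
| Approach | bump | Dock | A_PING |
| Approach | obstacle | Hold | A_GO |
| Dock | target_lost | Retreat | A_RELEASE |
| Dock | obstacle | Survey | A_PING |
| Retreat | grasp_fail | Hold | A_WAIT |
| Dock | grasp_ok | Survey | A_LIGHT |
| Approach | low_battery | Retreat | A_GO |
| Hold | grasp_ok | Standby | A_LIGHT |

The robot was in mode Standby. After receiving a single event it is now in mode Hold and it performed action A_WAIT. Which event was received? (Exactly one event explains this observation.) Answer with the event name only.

try grasp_ok: (Standby, grasp_ok) → (Standby, A_RELEASE)
try bump: (Standby, bump) → (Survey, A_PING)
try low_battery: (Standby, low_battery) → (Approach, A_PING)
try target_lost: (Standby, target_lost) → (Standby, A_GO)
try grasp_fail: (Standby, grasp_fail) → (Hold, A_WAIT)  ← matches
try obstacle: (Standby, obstacle) → (Approach, A_PING)

grasp_fail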